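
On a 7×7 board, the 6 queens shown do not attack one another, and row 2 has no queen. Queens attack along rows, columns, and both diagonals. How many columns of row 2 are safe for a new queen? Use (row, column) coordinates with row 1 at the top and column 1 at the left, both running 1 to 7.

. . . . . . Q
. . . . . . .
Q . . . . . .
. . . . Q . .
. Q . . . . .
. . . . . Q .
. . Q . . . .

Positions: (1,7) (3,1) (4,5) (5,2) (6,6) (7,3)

1

(1,7) attacks row 2 at column 7 and diagonals 6.
(3,1) attacks row 2 at column 1 and diagonals 2.
(4,5) attacks row 2 at column 5 and diagonals 3, 7.
(5,2) attacks row 2 at column 2 and diagonals 5.
(6,6) attacks row 2 at column 6 and diagonals 2.
(7,3) attacks row 2 at column 3.
Attacked columns: {1, 2, 3, 5, 6, 7}. Safe: {4}.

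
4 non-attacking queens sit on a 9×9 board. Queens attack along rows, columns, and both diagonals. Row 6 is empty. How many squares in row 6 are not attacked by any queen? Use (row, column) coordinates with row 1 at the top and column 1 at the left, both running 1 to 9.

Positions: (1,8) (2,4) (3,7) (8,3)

3

(1,8) attacks row 6 at column 8 and diagonals 3.
(2,4) attacks row 6 at column 4 and diagonals 8.
(3,7) attacks row 6 at column 7 and diagonals 4.
(8,3) attacks row 6 at column 3 and diagonals 1, 5.
Attacked columns: {1, 3, 4, 5, 7, 8}. Safe: {2, 6, 9}.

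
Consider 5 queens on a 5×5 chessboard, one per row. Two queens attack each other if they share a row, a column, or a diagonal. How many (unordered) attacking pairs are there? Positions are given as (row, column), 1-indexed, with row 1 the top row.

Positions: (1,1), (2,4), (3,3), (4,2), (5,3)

6

Same column: (3,3)–(5,3) (column 3).
Same diagonal: (1,1)–(3,3) (|1−3| = |1−3| = 2); (2,4)–(3,3) (|2−3| = |4−3| = 1); (2,4)–(4,2) (|2−4| = |4−2| = 2); (3,3)–(4,2) (|3−4| = |3−2| = 1); (4,2)–(5,3) (|4−5| = |2−3| = 1).
Total attacking pairs: 6.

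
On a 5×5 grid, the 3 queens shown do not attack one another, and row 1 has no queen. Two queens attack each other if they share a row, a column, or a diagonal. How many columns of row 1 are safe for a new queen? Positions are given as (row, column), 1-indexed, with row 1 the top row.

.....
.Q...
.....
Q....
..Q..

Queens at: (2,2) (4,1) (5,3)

(2,2) attacks row 1 at column 2 and diagonals 1, 3.
(4,1) attacks row 1 at column 1 and diagonals 4.
(5,3) attacks row 1 at column 3.
Attacked columns: {1, 2, 3, 4}. Safe: {5}.

1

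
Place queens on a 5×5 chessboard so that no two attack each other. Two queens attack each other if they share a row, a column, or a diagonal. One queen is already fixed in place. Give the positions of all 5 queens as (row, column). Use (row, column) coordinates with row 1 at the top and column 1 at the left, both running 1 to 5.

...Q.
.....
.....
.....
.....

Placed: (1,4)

(1,4) (2,2) (3,5) (4,3) (5,1)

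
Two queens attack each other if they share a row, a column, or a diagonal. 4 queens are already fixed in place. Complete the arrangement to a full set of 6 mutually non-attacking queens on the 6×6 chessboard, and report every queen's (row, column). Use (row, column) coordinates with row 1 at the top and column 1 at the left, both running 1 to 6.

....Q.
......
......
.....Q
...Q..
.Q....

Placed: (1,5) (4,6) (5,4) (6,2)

(1,5) (2,3) (3,1) (4,6) (5,4) (6,2)

Row 2: attacked by (1,5)→{4,5,6}; (4,6)→{4,6}; (5,4)→{1,4}; (6,2)→{2,6}. Safe: 3. Place at column 3.
Row 3: attacked by (1,5)→{3,5}; (2,3)→{2,3,4}; (4,6)→{5,6}; (5,4)→{2,4,6}; (6,2)→{2,5}. Safe: 1. Place at column 1.
Columns [5, 3, 1, 6, 4, 2], r−c [-4, -1, 2, -2, 1, 4], r+c [6, 5, 4, 10, 9, 8] are all distinct, so no two queens attack.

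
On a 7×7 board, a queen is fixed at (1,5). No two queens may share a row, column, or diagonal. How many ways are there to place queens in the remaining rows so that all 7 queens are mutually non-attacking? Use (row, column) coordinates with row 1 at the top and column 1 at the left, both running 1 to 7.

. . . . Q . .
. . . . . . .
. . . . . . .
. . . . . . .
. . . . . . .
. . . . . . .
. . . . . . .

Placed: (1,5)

Branch on row 2: col 1 → 2; col 2 → 1; col 3 → 1; col 7 → 2.
Sum: 2 + 1 + 1 + 2 = 6.

6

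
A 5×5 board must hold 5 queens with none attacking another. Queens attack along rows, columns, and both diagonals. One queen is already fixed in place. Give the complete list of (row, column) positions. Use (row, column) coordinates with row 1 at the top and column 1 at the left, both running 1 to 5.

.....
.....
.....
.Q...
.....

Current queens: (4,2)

(1,3) (2,1) (3,4) (4,2) (5,5)

Row 1: attacked by (4,2)→{2,5}. Safe: 1, 3, 4. Place at column 3.
Row 2: attacked by (1,3)→{2,3,4}; (4,2)→{2,4}. Safe: 1, 5. Place at column 1.
Row 3: attacked by (1,3)→{1,3,5}; (2,1)→{1,2}; (4,2)→{1,2,3}. Safe: 4. Place at column 4.
Row 5: attacked by (1,3)→{3}; (2,1)→{1,4}; (3,4)→{2,4}; (4,2)→{1,2,3}. Safe: 5. Place at column 5.
Columns [3, 1, 4, 2, 5], r−c [-2, 1, -1, 2, 0], r+c [4, 3, 7, 6, 10] are all distinct, so no two queens attack.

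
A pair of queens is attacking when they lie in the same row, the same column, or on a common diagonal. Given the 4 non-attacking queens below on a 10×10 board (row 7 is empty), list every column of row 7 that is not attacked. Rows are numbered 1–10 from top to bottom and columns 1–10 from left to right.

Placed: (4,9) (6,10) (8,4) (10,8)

columns 1, 2, 7

(4,9) attacks row 7 at column 9 and diagonals 6.
(6,10) attacks row 7 at column 10 and diagonals 9.
(8,4) attacks row 7 at column 4 and diagonals 3, 5.
(10,8) attacks row 7 at column 8 and diagonals 5.
Attacked columns: {3, 4, 5, 6, 8, 9, 10}. Safe: {1, 2, 7}.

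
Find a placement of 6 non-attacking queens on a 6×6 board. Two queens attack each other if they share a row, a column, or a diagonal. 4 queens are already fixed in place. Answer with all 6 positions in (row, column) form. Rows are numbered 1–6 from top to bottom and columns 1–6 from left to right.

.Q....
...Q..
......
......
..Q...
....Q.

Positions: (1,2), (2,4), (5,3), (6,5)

(1,2) (2,4) (3,6) (4,1) (5,3) (6,5)

Row 3: attacked by (1,2)→{2,4}; (2,4)→{3,4,5}; (5,3)→{1,3,5}; (6,5)→{2,5}. Safe: 6. Place at column 6.
Row 4: attacked by (1,2)→{2,5}; (2,4)→{2,4,6}; (3,6)→{5,6}; (5,3)→{2,3,4}; (6,5)→{3,5}. Safe: 1. Place at column 1.
Columns [2, 4, 6, 1, 3, 5], r−c [-1, -2, -3, 3, 2, 1], r+c [3, 6, 9, 5, 8, 11] are all distinct, so no two queens attack.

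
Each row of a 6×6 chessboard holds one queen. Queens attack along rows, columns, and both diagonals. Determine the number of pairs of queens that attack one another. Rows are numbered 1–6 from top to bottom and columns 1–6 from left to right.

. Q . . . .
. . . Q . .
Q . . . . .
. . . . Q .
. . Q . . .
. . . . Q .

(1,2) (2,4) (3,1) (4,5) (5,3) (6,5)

3

Same column: (4,5)–(6,5) (column 5).
Same diagonal: (1,2)–(4,5) (|1−4| = |2−5| = 3); (3,1)–(5,3) (|3−5| = |1−3| = 2).
Total attacking pairs: 3.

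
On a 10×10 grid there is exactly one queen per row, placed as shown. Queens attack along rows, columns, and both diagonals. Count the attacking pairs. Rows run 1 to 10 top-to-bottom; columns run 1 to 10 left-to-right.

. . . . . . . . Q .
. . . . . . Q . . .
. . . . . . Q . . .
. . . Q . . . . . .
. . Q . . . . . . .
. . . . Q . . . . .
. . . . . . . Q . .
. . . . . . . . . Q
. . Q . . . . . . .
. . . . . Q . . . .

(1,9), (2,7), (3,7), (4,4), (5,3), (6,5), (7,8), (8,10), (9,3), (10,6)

4

Same column: (2,7)–(3,7) (column 7); (5,3)–(9,3) (column 3).
Same diagonal: (1,9)–(3,7) (|1−3| = |9−7| = 2); (4,4)–(5,3) (|4−5| = |4−3| = 1).
Total attacking pairs: 4.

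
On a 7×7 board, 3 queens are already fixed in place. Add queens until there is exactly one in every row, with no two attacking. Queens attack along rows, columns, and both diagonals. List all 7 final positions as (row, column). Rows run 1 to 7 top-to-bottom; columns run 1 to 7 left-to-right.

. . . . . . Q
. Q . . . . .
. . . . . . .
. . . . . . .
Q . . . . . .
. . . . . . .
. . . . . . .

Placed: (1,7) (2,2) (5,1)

(1,7) (2,2) (3,4) (4,6) (5,1) (6,3) (7,5)

Row 3: attacked by (1,7)→{5,7}; (2,2)→{1,2,3}; (5,1)→{1,3}. Safe: 4, 6. Place at column 4.
Row 4: attacked by (1,7)→{4,7}; (2,2)→{2,4}; (3,4)→{3,4,5}; (5,1)→{1,2}. Safe: 6. Place at column 6.
Row 6: attacked by (1,7)→{2,7}; (2,2)→{2,6}; (3,4)→{1,4,7}; (4,6)→{4,6}; (5,1)→{1,2}. Safe: 3, 5. Place at column 3.
Row 7: attacked by (1,7)→{1,7}; (2,2)→{2,7}; (3,4)→{4}; (4,6)→{3,6}; (5,1)→{1,3}; (6,3)→{2,3,4}. Safe: 5. Place at column 5.
Columns [7, 2, 4, 6, 1, 3, 5], r−c [-6, 0, -1, -2, 4, 3, 2], r+c [8, 4, 7, 10, 6, 9, 12] are all distinct, so no two queens attack.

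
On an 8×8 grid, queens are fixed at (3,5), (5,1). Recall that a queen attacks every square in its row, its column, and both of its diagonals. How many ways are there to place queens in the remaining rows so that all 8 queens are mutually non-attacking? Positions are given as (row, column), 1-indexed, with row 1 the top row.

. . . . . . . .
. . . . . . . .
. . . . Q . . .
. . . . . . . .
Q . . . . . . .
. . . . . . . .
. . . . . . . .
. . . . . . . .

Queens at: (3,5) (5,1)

6

Branch on row 1: col 2 → 1; col 4 → 2; col 6 → 2; col 8 → 1.
Sum: 1 + 2 + 2 + 1 = 6.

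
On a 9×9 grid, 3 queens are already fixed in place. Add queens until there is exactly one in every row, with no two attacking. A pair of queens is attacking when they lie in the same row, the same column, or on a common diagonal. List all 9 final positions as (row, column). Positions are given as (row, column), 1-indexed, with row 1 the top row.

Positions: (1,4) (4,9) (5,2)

Row 2: attacked by (1,4)→{3,4,5}; (4,9)→{7,9}; (5,2)→{2,5}. Safe: 1, 6, 8. Place at column 1.
Row 3: attacked by (1,4)→{2,4,6}; (2,1)→{1,2}; (4,9)→{8,9}; (5,2)→{2,4}. Safe: 3, 5, 7. Place at column 7.
Row 6: attacked by (1,4)→{4,9}; (2,1)→{1,5}; (3,7)→{4,7}; (4,9)→{7,9}; (5,2)→{1,2,3}. Safe: 6, 8. Place at column 6.
Row 7: attacked by (1,4)→{4}; (2,1)→{1,6}; (3,7)→{3,7}; (4,9)→{6,9}; (5,2)→{2,4}; (6,6)→{5,6,7}. Safe: 8. Place at column 8.
Row 8: attacked by (1,4)→{4}; (2,1)→{1,7}; (3,7)→{2,7}; (4,9)→{5,9}; (5,2)→{2,5}; (6,6)→{4,6,8}; (7,8)→{7,8,9}. Safe: 3. Place at column 3.
Row 9: attacked by (1,4)→{4}; (2,1)→{1,8}; (3,7)→{1,7}; (4,9)→{4,9}; (5,2)→{2,6}; (6,6)→{3,6,9}; (7,8)→{6,8}; (8,3)→{2,3,4}. Safe: 5. Place at column 5.
Columns [4, 1, 7, 9, 2, 6, 8, 3, 5], r−c [-3, 1, -4, -5, 3, 0, -1, 5, 4], r+c [5, 3, 10, 13, 7, 12, 15, 11, 14] are all distinct, so no two queens attack.

(1,4) (2,1) (3,7) (4,9) (5,2) (6,6) (7,8) (8,3) (9,5)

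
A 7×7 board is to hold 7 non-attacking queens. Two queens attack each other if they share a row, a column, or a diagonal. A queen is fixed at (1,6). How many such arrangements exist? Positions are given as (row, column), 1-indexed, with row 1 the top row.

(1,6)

7

Branch on row 2: col 1 → 1; col 2 → 1; col 3 → 3; col 4 → 2.
Sum: 1 + 1 + 3 + 2 = 7.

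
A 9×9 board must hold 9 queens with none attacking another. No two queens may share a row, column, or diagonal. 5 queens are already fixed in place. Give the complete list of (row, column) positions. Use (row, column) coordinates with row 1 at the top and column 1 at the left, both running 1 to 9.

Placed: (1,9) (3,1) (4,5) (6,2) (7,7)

Row 2: attacked by (1,9)→{8,9}; (3,1)→{1,2}; (4,5)→{3,5,7}; (6,2)→{2,6}; (7,7)→{2,7}. Safe: 4. Place at column 4.
Row 5: attacked by (1,9)→{5,9}; (2,4)→{1,4,7}; (3,1)→{1,3}; (4,5)→{4,5,6}; (6,2)→{1,2,3}; (7,7)→{5,7,9}. Safe: 8. Place at column 8.
Row 8: attacked by (1,9)→{2,9}; (2,4)→{4}; (3,1)→{1,6}; (4,5)→{1,5,9}; (5,8)→{5,8}; (6,2)→{2,4}; (7,7)→{6,7,8}. Safe: 3. Place at column 3.
Row 9: attacked by (1,9)→{1,9}; (2,4)→{4}; (3,1)→{1,7}; (4,5)→{5}; (5,8)→{4,8}; (6,2)→{2,5}; (7,7)→{5,7,9}; (8,3)→{2,3,4}. Safe: 6. Place at column 6.
Columns [9, 4, 1, 5, 8, 2, 7, 3, 6], r−c [-8, -2, 2, -1, -3, 4, 0, 5, 3], r+c [10, 6, 4, 9, 13, 8, 14, 11, 15] are all distinct, so no two queens attack.

(1,9) (2,4) (3,1) (4,5) (5,8) (6,2) (7,7) (8,3) (9,6)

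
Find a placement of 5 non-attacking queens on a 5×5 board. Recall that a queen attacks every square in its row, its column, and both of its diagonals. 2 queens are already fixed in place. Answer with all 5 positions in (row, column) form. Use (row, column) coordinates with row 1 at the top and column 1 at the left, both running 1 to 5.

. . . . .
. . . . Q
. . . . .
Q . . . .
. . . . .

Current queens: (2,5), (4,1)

Row 1: attacked by (2,5)→{4,5}; (4,1)→{1,4}. Safe: 2, 3. Place at column 2.
Row 3: attacked by (1,2)→{2,4}; (2,5)→{4,5}; (4,1)→{1,2}. Safe: 3. Place at column 3.
Row 5: attacked by (1,2)→{2}; (2,5)→{2,5}; (3,3)→{1,3,5}; (4,1)→{1,2}. Safe: 4. Place at column 4.
Columns [2, 5, 3, 1, 4], r−c [-1, -3, 0, 3, 1], r+c [3, 7, 6, 5, 9] are all distinct, so no two queens attack.

(1,2) (2,5) (3,3) (4,1) (5,4)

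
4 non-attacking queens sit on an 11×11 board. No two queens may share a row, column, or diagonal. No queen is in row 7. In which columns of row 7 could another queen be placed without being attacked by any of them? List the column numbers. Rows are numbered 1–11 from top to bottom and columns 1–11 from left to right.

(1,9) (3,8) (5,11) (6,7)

(1,9) attacks row 7 at column 9 and diagonals 3.
(3,8) attacks row 7 at column 8 and diagonals 4.
(5,11) attacks row 7 at column 11 and diagonals 9.
(6,7) attacks row 7 at column 7 and diagonals 6, 8.
Attacked columns: {3, 4, 6, 7, 8, 9, 11}. Safe: {1, 2, 5, 10}.

columns 1, 2, 5, 10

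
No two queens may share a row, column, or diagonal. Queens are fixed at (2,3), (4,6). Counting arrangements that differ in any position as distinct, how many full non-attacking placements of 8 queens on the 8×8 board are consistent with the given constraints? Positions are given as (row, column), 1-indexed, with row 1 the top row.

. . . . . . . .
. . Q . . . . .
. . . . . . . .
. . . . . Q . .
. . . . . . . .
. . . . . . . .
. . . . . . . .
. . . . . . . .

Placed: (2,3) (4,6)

Branch on row 1: col 1 → 0; col 5 → 1; col 7 → 1; col 8 → 1.
Sum: 0 + 1 + 1 + 1 = 3.

3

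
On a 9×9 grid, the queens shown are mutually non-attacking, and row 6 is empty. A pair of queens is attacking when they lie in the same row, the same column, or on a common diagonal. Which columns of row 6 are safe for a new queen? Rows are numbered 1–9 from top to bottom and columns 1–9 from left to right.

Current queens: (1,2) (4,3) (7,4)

(1,2) attacks row 6 at column 2 and diagonals 7.
(4,3) attacks row 6 at column 3 and diagonals 1, 5.
(7,4) attacks row 6 at column 4 and diagonals 3, 5.
Attacked columns: {1, 2, 3, 4, 5, 7}. Safe: {6, 8, 9}.

columns 6, 8, 9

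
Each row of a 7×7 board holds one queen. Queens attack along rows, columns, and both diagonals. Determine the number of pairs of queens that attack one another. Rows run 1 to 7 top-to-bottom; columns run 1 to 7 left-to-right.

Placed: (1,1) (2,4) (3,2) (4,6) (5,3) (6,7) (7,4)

2

Same column: (2,4)–(7,4) (column 4).
Same diagonal: (2,4)–(4,6) (|2−4| = |4−6| = 2).
Total attacking pairs: 2.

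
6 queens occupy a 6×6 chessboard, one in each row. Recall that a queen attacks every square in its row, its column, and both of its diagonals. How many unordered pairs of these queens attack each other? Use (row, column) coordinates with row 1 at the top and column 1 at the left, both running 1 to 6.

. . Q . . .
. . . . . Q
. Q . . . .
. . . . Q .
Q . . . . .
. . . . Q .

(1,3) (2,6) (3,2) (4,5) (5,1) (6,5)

Same column: (4,5)–(6,5) (column 5).
Same diagonal: (3,2)–(6,5) (|3−6| = |2−5| = 3).
Total attacking pairs: 2.

2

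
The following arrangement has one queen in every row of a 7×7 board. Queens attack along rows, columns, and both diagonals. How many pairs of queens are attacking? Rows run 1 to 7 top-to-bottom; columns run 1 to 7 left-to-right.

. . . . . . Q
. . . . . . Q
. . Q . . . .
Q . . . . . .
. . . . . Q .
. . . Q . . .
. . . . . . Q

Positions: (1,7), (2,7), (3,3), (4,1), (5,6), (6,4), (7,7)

4

Same column: (1,7)–(2,7) (column 7); (1,7)–(7,7) (column 7); (2,7)–(7,7) (column 7).
Same diagonal: (3,3)–(7,7) (|3−7| = |3−7| = 4).
Total attacking pairs: 4.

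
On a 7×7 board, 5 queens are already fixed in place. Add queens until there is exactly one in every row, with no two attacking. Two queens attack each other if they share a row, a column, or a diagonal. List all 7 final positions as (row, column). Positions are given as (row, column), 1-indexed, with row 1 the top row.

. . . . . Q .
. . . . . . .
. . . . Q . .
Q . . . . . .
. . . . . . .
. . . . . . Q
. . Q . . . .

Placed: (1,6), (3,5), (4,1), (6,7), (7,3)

Row 2: attacked by (1,6)→{5,6,7}; (3,5)→{4,5,6}; (4,1)→{1,3}; (6,7)→{3,7}; (7,3)→{3}. Safe: 2. Place at column 2.
Row 5: attacked by (1,6)→{2,6}; (2,2)→{2,5}; (3,5)→{3,5,7}; (4,1)→{1,2}; (6,7)→{6,7}; (7,3)→{1,3,5}. Safe: 4. Place at column 4.
Columns [6, 2, 5, 1, 4, 7, 3], r−c [-5, 0, -2, 3, 1, -1, 4], r+c [7, 4, 8, 5, 9, 13, 10] are all distinct, so no two queens attack.

(1,6) (2,2) (3,5) (4,1) (5,4) (6,7) (7,3)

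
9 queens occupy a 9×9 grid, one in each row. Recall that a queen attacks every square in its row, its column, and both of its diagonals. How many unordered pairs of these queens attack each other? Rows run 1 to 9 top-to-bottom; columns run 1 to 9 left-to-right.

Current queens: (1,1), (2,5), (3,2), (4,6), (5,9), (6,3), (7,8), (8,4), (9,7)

All columns are distinct and no two queens satisfy |Δrow| = |Δcol|, so no pair attacks.

0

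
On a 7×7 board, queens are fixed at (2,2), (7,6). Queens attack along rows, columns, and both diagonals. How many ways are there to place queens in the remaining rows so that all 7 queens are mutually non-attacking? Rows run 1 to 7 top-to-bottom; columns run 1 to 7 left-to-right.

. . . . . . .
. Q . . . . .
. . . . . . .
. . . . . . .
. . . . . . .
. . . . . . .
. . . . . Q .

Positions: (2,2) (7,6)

1

Branch on row 1: col 4 → 1; col 5 → 0; col 7 → 0.
Sum: 1 + 0 + 0 = 1.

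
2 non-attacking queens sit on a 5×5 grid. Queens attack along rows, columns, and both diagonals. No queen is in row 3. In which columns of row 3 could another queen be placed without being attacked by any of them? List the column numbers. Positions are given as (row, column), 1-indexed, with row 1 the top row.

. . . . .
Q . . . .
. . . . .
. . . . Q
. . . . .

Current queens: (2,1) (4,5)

columns 3

(2,1) attacks row 3 at column 1 and diagonals 2.
(4,5) attacks row 3 at column 5 and diagonals 4.
Attacked columns: {1, 2, 4, 5}. Safe: {3}.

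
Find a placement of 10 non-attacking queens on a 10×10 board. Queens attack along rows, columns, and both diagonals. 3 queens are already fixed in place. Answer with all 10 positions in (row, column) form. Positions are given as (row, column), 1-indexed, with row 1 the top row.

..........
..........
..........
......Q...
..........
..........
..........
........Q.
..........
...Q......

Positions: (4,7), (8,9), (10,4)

(1,3) (2,8) (3,2) (4,7) (5,1) (6,10) (7,5) (8,9) (9,6) (10,4)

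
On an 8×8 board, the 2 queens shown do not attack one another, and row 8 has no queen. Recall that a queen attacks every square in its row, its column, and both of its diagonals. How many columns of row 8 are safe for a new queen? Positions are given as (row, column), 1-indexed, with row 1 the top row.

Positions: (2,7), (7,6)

4

(2,7) attacks row 8 at column 7 and diagonals 1.
(7,6) attacks row 8 at column 6 and diagonals 5, 7.
Attacked columns: {1, 5, 6, 7}. Safe: {2, 3, 4, 8}.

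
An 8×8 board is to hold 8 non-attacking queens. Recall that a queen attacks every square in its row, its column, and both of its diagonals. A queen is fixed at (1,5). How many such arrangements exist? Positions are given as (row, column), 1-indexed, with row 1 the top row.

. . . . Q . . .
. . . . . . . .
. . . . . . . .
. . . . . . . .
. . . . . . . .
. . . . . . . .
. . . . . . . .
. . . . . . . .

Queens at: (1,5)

Branch on row 2: col 1 → 3; col 2 → 4; col 3 → 3; col 7 → 6; col 8 → 2.
Sum: 3 + 4 + 3 + 6 + 2 = 18.

18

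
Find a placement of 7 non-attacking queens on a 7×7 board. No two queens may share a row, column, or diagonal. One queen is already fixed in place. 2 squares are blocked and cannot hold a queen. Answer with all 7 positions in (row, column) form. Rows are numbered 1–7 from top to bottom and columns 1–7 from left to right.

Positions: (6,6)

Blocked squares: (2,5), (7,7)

(1,7) (2,4) (3,1) (4,5) (5,2) (6,6) (7,3)

Row 1: attacked by (6,6)→{1,6}. Safe: 2, 3, 4, 5, 7. Place at column 7.
Row 2: attacked by (1,7)→{6,7}; (6,6)→{2,6}. Blocked: 5. Safe: 1, 3, 4. Place at column 4.
Row 3: attacked by (1,7)→{5,7}; (2,4)→{3,4,5}; (6,6)→{3,6}. Safe: 1, 2. Place at column 1.
Row 4: attacked by (1,7)→{4,7}; (2,4)→{2,4,6}; (3,1)→{1,2}; (6,6)→{4,6}. Safe: 3, 5. Place at column 5.
Row 5: attacked by (1,7)→{3,7}; (2,4)→{1,4,7}; (3,1)→{1,3}; (4,5)→{4,5,6}; (6,6)→{5,6,7}. Safe: 2. Place at column 2.
Row 7: attacked by (1,7)→{1,7}; (2,4)→{4}; (3,1)→{1,5}; (4,5)→{2,5}; (5,2)→{2,4}; (6,6)→{5,6,7}. Blocked: 7. Safe: 3. Place at column 3.
Columns [7, 4, 1, 5, 2, 6, 3], r−c [-6, -2, 2, -1, 3, 0, 4], r+c [8, 6, 4, 9, 7, 12, 10] are all distinct, so no two queens attack.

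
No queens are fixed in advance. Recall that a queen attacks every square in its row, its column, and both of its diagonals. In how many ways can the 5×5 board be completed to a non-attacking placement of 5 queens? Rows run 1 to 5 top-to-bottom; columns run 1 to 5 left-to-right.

10

Branch on row 1: col 1 → 2; col 2 → 2; col 3 → 2; col 4 → 2; col 5 → 2.
Sum: 2 + 2 + 2 + 2 + 2 = 10.
(This is the classic 5-queens count.)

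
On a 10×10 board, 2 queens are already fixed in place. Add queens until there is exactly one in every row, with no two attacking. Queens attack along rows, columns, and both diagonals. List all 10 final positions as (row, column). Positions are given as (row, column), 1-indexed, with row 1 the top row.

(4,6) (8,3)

(1,4) (2,7) (3,1) (4,6) (5,2) (6,10) (7,8) (8,3) (9,5) (10,9)

Row 1: attacked by (4,6)→{3,6,9}; (8,3)→{3,10}. Safe: 1, 2, 4, 5, 7, 8. Place at column 4.
Row 2: attacked by (1,4)→{3,4,5}; (4,6)→{4,6,8}; (8,3)→{3,9}. Safe: 1, 2, 7, 10. Place at column 7.
Row 3: attacked by (1,4)→{2,4,6}; (2,7)→{6,7,8}; (4,6)→{5,6,7}; (8,3)→{3,8}. Safe: 1, 9, 10. Place at column 1.
Row 5: attacked by (1,4)→{4,8}; (2,7)→{4,7,10}; (3,1)→{1,3}; (4,6)→{5,6,7}; (8,3)→{3,6}. Safe: 2, 9. Place at column 2.
Row 6: attacked by (1,4)→{4,9}; (2,7)→{3,7}; (3,1)→{1,4}; (4,6)→{4,6,8}; (5,2)→{1,2,3}; (8,3)→{1,3,5}. Safe: 10. Place at column 10.
Row 7: attacked by (1,4)→{4,10}; (2,7)→{2,7}; (3,1)→{1,5}; (4,6)→{3,6,9}; (5,2)→{2,4}; (6,10)→{9,10}; (8,3)→{2,3,4}. Safe: 8. Place at column 8.
Row 9: attacked by (1,4)→{4}; (2,7)→{7}; (3,1)→{1,7}; (4,6)→{1,6}; (5,2)→{2,6}; (6,10)→{7,10}; (7,8)→{6,8,10}; (8,3)→{2,3,4}. Safe: 5, 9. Place at column 5.
Row 10: attacked by (1,4)→{4}; (2,7)→{7}; (3,1)→{1,8}; (4,6)→{6}; (5,2)→{2,7}; (6,10)→{6,10}; (7,8)→{5,8}; (8,3)→{1,3,5}; (9,5)→{4,5,6}. Safe: 9. Place at column 9.
Columns [4, 7, 1, 6, 2, 10, 8, 3, 5, 9], r−c [-3, -5, 2, -2, 3, -4, -1, 5, 4, 1], r+c [5, 9, 4, 10, 7, 16, 15, 11, 14, 19] are all distinct, so no two queens attack.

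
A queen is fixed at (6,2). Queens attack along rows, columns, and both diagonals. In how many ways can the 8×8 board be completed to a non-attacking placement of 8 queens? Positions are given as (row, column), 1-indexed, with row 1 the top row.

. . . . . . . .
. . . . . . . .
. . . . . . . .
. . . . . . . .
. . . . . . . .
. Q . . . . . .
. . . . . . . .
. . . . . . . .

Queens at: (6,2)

14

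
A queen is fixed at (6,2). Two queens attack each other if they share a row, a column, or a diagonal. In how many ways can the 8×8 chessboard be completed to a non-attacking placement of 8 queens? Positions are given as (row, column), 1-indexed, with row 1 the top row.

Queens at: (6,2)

Branch on row 1: col 1 → 1; col 3 → 2; col 4 → 3; col 5 → 3; col 6 → 4; col 8 → 1.
Sum: 1 + 2 + 3 + 3 + 4 + 1 = 14.

14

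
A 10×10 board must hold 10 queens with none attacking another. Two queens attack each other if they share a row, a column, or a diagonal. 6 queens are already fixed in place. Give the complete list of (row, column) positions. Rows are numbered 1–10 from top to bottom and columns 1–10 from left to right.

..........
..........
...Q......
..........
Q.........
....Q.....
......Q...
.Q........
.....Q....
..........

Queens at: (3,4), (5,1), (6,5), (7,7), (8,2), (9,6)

Row 1: attacked by (3,4)→{2,4,6}; (5,1)→{1,5}; (6,5)→{5,10}; (7,7)→{1,7}; (8,2)→{2,9}; (9,6)→{6}. Safe: 3, 8. Place at column 3.
Row 2: attacked by (1,3)→{2,3,4}; (3,4)→{3,4,5}; (5,1)→{1,4}; (6,5)→{1,5,9}; (7,7)→{2,7}; (8,2)→{2,8}; (9,6)→{6}. Safe: 10. Place at column 10.
Row 4: attacked by (1,3)→{3,6}; (2,10)→{8,10}; (3,4)→{3,4,5}; (5,1)→{1,2}; (6,5)→{3,5,7}; (7,7)→{4,7,10}; (8,2)→{2,6}; (9,6)→{1,6}. Safe: 9. Place at column 9.
Row 10: attacked by (1,3)→{3}; (2,10)→{2,10}; (3,4)→{4}; (4,9)→{3,9}; (5,1)→{1,6}; (6,5)→{1,5,9}; (7,7)→{4,7,10}; (8,2)→{2,4}; (9,6)→{5,6,7}. Safe: 8. Place at column 8.
Columns [3, 10, 4, 9, 1, 5, 7, 2, 6, 8], r−c [-2, -8, -1, -5, 4, 1, 0, 6, 3, 2], r+c [4, 12, 7, 13, 6, 11, 14, 10, 15, 18] are all distinct, so no two queens attack.

(1,3) (2,10) (3,4) (4,9) (5,1) (6,5) (7,7) (8,2) (9,6) (10,8)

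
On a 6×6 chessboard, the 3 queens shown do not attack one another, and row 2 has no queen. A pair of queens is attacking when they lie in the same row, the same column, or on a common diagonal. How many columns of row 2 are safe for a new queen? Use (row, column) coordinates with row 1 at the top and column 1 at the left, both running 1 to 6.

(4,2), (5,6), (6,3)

(4,2) attacks row 2 at column 2 and diagonals 4.
(5,6) attacks row 2 at column 6 and diagonals 3.
(6,3) attacks row 2 at column 3.
Attacked columns: {2, 3, 4, 6}. Safe: {1, 5}.

2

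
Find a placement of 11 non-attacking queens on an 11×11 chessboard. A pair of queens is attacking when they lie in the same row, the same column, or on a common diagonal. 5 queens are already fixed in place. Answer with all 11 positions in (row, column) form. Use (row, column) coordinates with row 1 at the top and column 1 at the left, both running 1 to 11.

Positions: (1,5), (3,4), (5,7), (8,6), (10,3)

(1,5) (2,1) (3,4) (4,11) (5,7) (6,2) (7,10) (8,6) (9,9) (10,3) (11,8)

Row 2: attacked by (1,5)→{4,5,6}; (3,4)→{3,4,5}; (5,7)→{4,7,10}; (8,6)→{6}; (10,3)→{3,11}. Safe: 1, 2, 8, 9. Place at column 1.
Row 4: attacked by (1,5)→{2,5,8}; (2,1)→{1,3}; (3,4)→{3,4,5}; (5,7)→{6,7,8}; (8,6)→{2,6,10}; (10,3)→{3,9}. Safe: 11. Place at column 11.
Row 6: attacked by (1,5)→{5,10}; (2,1)→{1,5}; (3,4)→{1,4,7}; (4,11)→{9,11}; (5,7)→{6,7,8}; (8,6)→{4,6,8}; (10,3)→{3,7}. Safe: 2. Place at column 2.
Row 7: attacked by (1,5)→{5,11}; (2,1)→{1,6}; (3,4)→{4,8}; (4,11)→{8,11}; (5,7)→{5,7,9}; (6,2)→{1,2,3}; (8,6)→{5,6,7}; (10,3)→{3,6}. Safe: 10. Place at column 10.
Row 9: attacked by (1,5)→{5}; (2,1)→{1,8}; (3,4)→{4,10}; (4,11)→{6,11}; (5,7)→{3,7,11}; (6,2)→{2,5}; (7,10)→{8,10}; (8,6)→{5,6,7}; (10,3)→{2,3,4}. Safe: 9. Place at column 9.
Row 11: attacked by (1,5)→{5}; (2,1)→{1,10}; (3,4)→{4}; (4,11)→{4,11}; (5,7)→{1,7}; (6,2)→{2,7}; (7,10)→{6,10}; (8,6)→{3,6,9}; (9,9)→{7,9,11}; (10,3)→{2,3,4}. Safe: 8. Place at column 8.
Columns [5, 1, 4, 11, 7, 2, 10, 6, 9, 3, 8], r−c [-4, 1, -1, -7, -2, 4, -3, 2, 0, 7, 3], r+c [6, 3, 7, 15, 12, 8, 17, 14, 18, 13, 19] are all distinct, so no two queens attack.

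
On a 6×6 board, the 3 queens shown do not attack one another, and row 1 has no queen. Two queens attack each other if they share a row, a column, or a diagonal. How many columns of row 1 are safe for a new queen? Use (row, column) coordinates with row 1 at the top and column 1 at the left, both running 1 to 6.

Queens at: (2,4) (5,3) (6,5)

(2,4) attacks row 1 at column 4 and diagonals 3, 5.
(5,3) attacks row 1 at column 3.
(6,5) attacks row 1 at column 5.
Attacked columns: {3, 4, 5}. Safe: {1, 2, 6}.

3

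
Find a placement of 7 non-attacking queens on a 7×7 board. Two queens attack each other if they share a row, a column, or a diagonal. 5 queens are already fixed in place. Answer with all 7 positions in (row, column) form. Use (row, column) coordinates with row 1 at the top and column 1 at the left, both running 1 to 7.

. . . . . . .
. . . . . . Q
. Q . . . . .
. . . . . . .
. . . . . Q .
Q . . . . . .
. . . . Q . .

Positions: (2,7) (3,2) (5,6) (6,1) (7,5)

Row 1: attacked by (2,7)→{6,7}; (3,2)→{2,4}; (5,6)→{2,6}; (6,1)→{1,6}; (7,5)→{5}. Safe: 3. Place at column 3.
Row 4: attacked by (1,3)→{3,6}; (2,7)→{5,7}; (3,2)→{1,2,3}; (5,6)→{5,6,7}; (6,1)→{1,3}; (7,5)→{2,5}. Safe: 4. Place at column 4.
Columns [3, 7, 2, 4, 6, 1, 5], r−c [-2, -5, 1, 0, -1, 5, 2], r+c [4, 9, 5, 8, 11, 7, 12] are all distinct, so no two queens attack.

(1,3) (2,7) (3,2) (4,4) (5,6) (6,1) (7,5)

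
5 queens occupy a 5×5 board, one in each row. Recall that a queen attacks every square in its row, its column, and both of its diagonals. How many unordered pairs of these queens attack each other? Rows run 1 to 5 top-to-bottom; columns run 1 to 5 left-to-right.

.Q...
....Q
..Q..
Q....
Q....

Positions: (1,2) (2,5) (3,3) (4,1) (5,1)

2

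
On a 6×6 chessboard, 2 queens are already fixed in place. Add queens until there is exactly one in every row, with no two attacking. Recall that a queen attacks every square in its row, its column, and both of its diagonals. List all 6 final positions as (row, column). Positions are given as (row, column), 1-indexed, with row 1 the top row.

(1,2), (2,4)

(1,2) (2,4) (3,6) (4,1) (5,3) (6,5)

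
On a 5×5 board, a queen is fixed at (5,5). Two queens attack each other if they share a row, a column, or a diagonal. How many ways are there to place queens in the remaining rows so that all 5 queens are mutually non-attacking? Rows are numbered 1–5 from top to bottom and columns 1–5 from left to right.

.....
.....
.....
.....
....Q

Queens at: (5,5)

Branch on row 1: col 2 → 1; col 3 → 1; col 4 → 0.
Sum: 1 + 1 + 0 = 2.

2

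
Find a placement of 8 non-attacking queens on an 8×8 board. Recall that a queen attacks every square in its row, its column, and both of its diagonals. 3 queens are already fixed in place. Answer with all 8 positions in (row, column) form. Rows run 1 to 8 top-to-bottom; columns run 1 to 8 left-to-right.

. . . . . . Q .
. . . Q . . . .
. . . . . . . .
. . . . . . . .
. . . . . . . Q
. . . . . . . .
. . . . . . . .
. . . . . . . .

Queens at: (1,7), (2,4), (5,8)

(1,7) (2,4) (3,2) (4,5) (5,8) (6,1) (7,3) (8,6)

Row 3: attacked by (1,7)→{5,7}; (2,4)→{3,4,5}; (5,8)→{6,8}. Safe: 1, 2. Place at column 2.
Row 4: attacked by (1,7)→{4,7}; (2,4)→{2,4,6}; (3,2)→{1,2,3}; (5,8)→{7,8}. Safe: 5. Place at column 5.
Row 6: attacked by (1,7)→{2,7}; (2,4)→{4,8}; (3,2)→{2,5}; (4,5)→{3,5,7}; (5,8)→{7,8}. Safe: 1, 6. Place at column 1.
Row 7: attacked by (1,7)→{1,7}; (2,4)→{4}; (3,2)→{2,6}; (4,5)→{2,5,8}; (5,8)→{6,8}; (6,1)→{1,2}. Safe: 3. Place at column 3.
Row 8: attacked by (1,7)→{7}; (2,4)→{4}; (3,2)→{2,7}; (4,5)→{1,5}; (5,8)→{5,8}; (6,1)→{1,3}; (7,3)→{2,3,4}. Safe: 6. Place at column 6.
Columns [7, 4, 2, 5, 8, 1, 3, 6], r−c [-6, -2, 1, -1, -3, 5, 4, 2], r+c [8, 6, 5, 9, 13, 7, 10, 14] are all distinct, so no two queens attack.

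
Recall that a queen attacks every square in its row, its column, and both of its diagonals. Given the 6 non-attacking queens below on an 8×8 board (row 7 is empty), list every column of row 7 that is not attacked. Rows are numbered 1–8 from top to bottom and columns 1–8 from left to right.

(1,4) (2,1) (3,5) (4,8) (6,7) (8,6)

columns 2, 3

(1,4) attacks row 7 at column 4.
(2,1) attacks row 7 at column 1 and diagonals 6.
(3,5) attacks row 7 at column 5 and diagonals 1.
(4,8) attacks row 7 at column 8 and diagonals 5.
(6,7) attacks row 7 at column 7 and diagonals 6, 8.
(8,6) attacks row 7 at column 6 and diagonals 5, 7.
Attacked columns: {1, 4, 5, 6, 7, 8}. Safe: {2, 3}.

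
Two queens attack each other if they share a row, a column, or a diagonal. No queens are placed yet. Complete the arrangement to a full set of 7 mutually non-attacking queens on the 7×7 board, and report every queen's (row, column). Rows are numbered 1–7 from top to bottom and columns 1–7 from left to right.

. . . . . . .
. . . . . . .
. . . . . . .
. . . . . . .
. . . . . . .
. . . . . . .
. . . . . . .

(1,7) (2,2) (3,4) (4,6) (5,1) (6,3) (7,5)

Row 1: Safe: 1, 2, 3, 4, 5, 6, 7. Place at column 7.
Row 2: attacked by (1,7)→{6,7}. Safe: 1, 2, 3, 4, 5. Place at column 2.
Row 3: attacked by (1,7)→{5,7}; (2,2)→{1,2,3}. Safe: 4, 6. Place at column 4.
Row 4: attacked by (1,7)→{4,7}; (2,2)→{2,4}; (3,4)→{3,4,5}. Safe: 1, 6. Place at column 6.
Row 5: attacked by (1,7)→{3,7}; (2,2)→{2,5}; (3,4)→{2,4,6}; (4,6)→{5,6,7}. Safe: 1. Place at column 1.
Row 6: attacked by (1,7)→{2,7}; (2,2)→{2,6}; (3,4)→{1,4,7}; (4,6)→{4,6}; (5,1)→{1,2}. Safe: 3, 5. Place at column 3.
Row 7: attacked by (1,7)→{1,7}; (2,2)→{2,7}; (3,4)→{4}; (4,6)→{3,6}; (5,1)→{1,3}; (6,3)→{2,3,4}. Safe: 5. Place at column 5.
Columns [7, 2, 4, 6, 1, 3, 5], r−c [-6, 0, -1, -2, 4, 3, 2], r+c [8, 4, 7, 10, 6, 9, 12] are all distinct, so no two queens attack.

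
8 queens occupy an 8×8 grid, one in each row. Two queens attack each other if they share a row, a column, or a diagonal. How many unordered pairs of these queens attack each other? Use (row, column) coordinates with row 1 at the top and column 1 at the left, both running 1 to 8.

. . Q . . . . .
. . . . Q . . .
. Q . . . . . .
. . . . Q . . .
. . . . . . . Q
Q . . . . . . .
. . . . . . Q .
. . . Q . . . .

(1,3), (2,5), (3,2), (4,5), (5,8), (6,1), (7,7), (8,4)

Same column: (2,5)–(4,5) (column 5).
Same diagonal: (2,5)–(5,8) (|2−5| = |5−8| = 3); (2,5)–(6,1) (|2−6| = |5−1| = 4).
Total attacking pairs: 3.

3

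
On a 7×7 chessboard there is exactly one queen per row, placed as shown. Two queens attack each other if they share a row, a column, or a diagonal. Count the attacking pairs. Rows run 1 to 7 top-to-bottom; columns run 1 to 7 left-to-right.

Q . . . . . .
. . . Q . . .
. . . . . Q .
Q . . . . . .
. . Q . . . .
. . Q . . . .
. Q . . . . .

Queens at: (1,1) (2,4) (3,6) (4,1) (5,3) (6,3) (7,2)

Same column: (1,1)–(4,1) (column 1); (5,3)–(6,3) (column 3).
Same diagonal: (3,6)–(6,3) (|3−6| = |6−3| = 3); (3,6)–(7,2) (|3−7| = |6−2| = 4); (4,1)–(6,3) (|4−6| = |1−3| = 2); (6,3)–(7,2) (|6−7| = |3−2| = 1).
Total attacking pairs: 6.

6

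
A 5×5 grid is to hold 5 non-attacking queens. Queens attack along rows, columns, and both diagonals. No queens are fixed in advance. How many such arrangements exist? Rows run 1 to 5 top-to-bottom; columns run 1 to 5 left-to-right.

10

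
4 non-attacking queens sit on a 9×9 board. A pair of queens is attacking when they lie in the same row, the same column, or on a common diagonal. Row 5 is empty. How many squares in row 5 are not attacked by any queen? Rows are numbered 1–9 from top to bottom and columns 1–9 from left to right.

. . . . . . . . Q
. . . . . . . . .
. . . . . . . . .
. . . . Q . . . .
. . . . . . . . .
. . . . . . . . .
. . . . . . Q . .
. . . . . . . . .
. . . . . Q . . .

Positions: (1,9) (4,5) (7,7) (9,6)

(1,9) attacks row 5 at column 9 and diagonals 5.
(4,5) attacks row 5 at column 5 and diagonals 4, 6.
(7,7) attacks row 5 at column 7 and diagonals 5, 9.
(9,6) attacks row 5 at column 6 and diagonals 2.
Attacked columns: {2, 4, 5, 6, 7, 9}. Safe: {1, 3, 8}.

3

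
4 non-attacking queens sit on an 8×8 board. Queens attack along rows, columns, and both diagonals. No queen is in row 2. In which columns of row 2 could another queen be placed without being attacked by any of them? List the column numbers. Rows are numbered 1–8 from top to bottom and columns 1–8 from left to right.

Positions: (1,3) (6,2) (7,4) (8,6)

(1,3) attacks row 2 at column 3 and diagonals 2, 4.
(6,2) attacks row 2 at column 2 and diagonals 6.
(7,4) attacks row 2 at column 4.
(8,6) attacks row 2 at column 6.
Attacked columns: {2, 3, 4, 6}. Safe: {1, 5, 7, 8}.

columns 1, 5, 7, 8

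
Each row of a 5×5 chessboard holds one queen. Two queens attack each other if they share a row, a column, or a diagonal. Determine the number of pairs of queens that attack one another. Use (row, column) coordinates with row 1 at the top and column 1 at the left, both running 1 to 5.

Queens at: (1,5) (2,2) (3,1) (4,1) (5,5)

4

Same column: (1,5)–(5,5) (column 5); (3,1)–(4,1) (column 1).
Same diagonal: (2,2)–(3,1) (|2−3| = |2−1| = 1); (2,2)–(5,5) (|2−5| = |2−5| = 3).
Total attacking pairs: 4.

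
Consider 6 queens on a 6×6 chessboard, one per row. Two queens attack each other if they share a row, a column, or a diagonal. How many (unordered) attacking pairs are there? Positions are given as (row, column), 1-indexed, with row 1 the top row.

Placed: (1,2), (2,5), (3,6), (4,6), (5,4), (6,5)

5

Same column: (2,5)–(6,5) (column 5); (3,6)–(4,6) (column 6).
Same diagonal: (2,5)–(3,6) (|2−3| = |5−6| = 1); (3,6)–(5,4) (|3−5| = |6−4| = 2); (5,4)–(6,5) (|5−6| = |4−5| = 1).
Total attacking pairs: 5.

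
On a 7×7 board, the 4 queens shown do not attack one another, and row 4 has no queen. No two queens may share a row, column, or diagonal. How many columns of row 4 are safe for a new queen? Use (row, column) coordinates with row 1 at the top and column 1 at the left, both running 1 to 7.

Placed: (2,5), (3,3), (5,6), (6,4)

1

(2,5) attacks row 4 at column 5 and diagonals 3, 7.
(3,3) attacks row 4 at column 3 and diagonals 2, 4.
(5,6) attacks row 4 at column 6 and diagonals 5, 7.
(6,4) attacks row 4 at column 4 and diagonals 2, 6.
Attacked columns: {2, 3, 4, 5, 6, 7}. Safe: {1}.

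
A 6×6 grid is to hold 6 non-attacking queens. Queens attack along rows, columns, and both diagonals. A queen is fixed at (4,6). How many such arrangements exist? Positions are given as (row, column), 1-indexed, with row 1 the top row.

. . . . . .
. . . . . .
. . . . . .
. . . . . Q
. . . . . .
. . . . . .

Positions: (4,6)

1

Branch on row 1: col 1 → 0; col 2 → 0; col 4 → 0; col 5 → 1.
Sum: 0 + 0 + 0 + 1 = 1.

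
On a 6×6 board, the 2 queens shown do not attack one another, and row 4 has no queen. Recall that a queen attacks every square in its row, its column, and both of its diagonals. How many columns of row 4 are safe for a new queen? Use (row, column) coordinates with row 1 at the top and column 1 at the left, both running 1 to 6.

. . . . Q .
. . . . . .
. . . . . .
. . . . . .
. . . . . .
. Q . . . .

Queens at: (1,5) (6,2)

3

(1,5) attacks row 4 at column 5 and diagonals 2.
(6,2) attacks row 4 at column 2 and diagonals 4.
Attacked columns: {2, 4, 5}. Safe: {1, 3, 6}.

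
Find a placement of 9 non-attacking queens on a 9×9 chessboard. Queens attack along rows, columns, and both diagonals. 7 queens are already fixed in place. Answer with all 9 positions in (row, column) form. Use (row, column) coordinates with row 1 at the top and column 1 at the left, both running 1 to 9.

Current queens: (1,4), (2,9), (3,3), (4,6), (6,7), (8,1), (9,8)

(1,4) (2,9) (3,3) (4,6) (5,2) (6,7) (7,5) (8,1) (9,8)

Row 5: attacked by (1,4)→{4,8}; (2,9)→{6,9}; (3,3)→{1,3,5}; (4,6)→{5,6,7}; (6,7)→{6,7,8}; (8,1)→{1,4}; (9,8)→{4,8}. Safe: 2. Place at column 2.
Row 7: attacked by (1,4)→{4}; (2,9)→{4,9}; (3,3)→{3,7}; (4,6)→{3,6,9}; (5,2)→{2,4}; (6,7)→{6,7,8}; (8,1)→{1,2}; (9,8)→{6,8}. Safe: 5. Place at column 5.
Columns [4, 9, 3, 6, 2, 7, 5, 1, 8], r−c [-3, -7, 0, -2, 3, -1, 2, 7, 1], r+c [5, 11, 6, 10, 7, 13, 12, 9, 17] are all distinct, so no two queens attack.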